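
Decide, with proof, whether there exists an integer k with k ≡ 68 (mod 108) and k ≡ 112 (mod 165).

gcd(108, 165) = 3. If k ≡ 68 (mod 108) and k ≡ 112 (mod 165), then k ≡ 68 (mod 3) and k ≡ 112 (mod 3).
But 68 mod 3 = 2 while 112 mod 3 = 1, a contradiction.
Therefore no such k exists.

There is no such integer.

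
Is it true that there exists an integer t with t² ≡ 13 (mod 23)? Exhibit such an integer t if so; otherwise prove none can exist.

t = 6

t = 6 works: 6² = 36, and 36 − 13 = 23 = 1·23.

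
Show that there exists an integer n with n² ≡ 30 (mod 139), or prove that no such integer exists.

n = 126

Take n = 126. Then 126² = 15876 = 114·139 + 30, so 126² ≡ 30 (mod 139).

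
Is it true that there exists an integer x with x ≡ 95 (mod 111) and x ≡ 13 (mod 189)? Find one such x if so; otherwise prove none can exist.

Both moduli are multiples of 3 = gcd(111, 189), so any solution would satisfy x ≡ 95 and x ≡ 13 modulo 3 simultaneously.
However 95 ≡ 2 and 13 ≡ 1 (mod 3), and 2 ≠ 1.
Hence the system has no solution.

No, no such integer exists.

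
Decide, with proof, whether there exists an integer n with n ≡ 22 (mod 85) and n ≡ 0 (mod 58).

The moduli 85 and 58 are coprime, so by the Chinese Remainder Theorem a unique solution modulo 4930 exists.
Write n = 22 + 85t and require 22 + 85t ≡ 0 (mod 58), i.e. 85t ≡ 36 (mod 58).
85 ≡ 27 (mod 58), so this reads 27t ≡ 36 (mod 58). Since 27·43 = 1161 = 20·58 + 1, the inverse of 27 mod 58 is 43.
Therefore t ≡ 43·36 = 1548 ≡ 40 (mod 58).
Taking t = 40 gives n = 22 + 85·40 = 3422.
Check: 3422 mod 85 = 22, 3422 mod 58 = 0. ✓

n = 3422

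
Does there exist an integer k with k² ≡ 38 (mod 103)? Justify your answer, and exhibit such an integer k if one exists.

k = 55 works: 55² = 3025, and 3025 − 38 = 2987 = 29·103.

k = 55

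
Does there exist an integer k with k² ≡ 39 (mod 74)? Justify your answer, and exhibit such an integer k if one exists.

The prime 37 divides 74, so k² ≡ 39 (mod 74) would force k² ≡ 39 ≡ 2 (mod 37).
37 is prime, so by Euler's criterion 2 is a square mod 37 iff 2^((37−1)/2) = 2^18 ≡ 1 (mod 37).
Squaring successively (mod 37): 2^2 = 4 ≡ 4; 2^4 ≡ 4² = 16 ≡ 16; 2^8 ≡ 16² = 256 ≡ 34; 2^16 ≡ 34² = 1156 ≡ 9.
Since 18 = 16 + 2, 2^18 ≡ 9 · 4; multiplying out mod 37: 9·4 = 36 ≡ 36. Thus 2^18 ≡ 36 ≡ −1 (mod 37).
The value −1 means 2 is a non-residue modulo 37, so k² ≡ 2 (mod 37) is impossible.
So 2 is not a square mod 37, and hence 39 is not a square mod 74.

No such integer exists.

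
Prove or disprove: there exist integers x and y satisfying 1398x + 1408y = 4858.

Every value of 1398x + 1408y is a multiple of gcd(1398, 1408) = 2; since 2 ∣ 4858, solutions exist.
Dividing through by 2 reduces the equation to 699x + 704y = 2429.
Run the Euclidean algorithm on 704 and 699: 704 = 1·699 + 5, 699 = 139·5 + 4, 5 = 1·4 + 1, 4 = 4·1 + 0.
Working back up the chain: 1 = 5 − 1·4 = 5 − (699 − 139·5) = −699 + 140·5 = −699 + 140·(704 − 1·699) = 140·704 − 141·699. So 699·(-141) + 704·140 = 1.
Scaling by 2429 gives the particular solution (x, y) = (-342489, 340060).
Adding 487·704 to x and subtracting 487·699 from y gives the tidier solution (359, -353).
Check: 1398·359 + 1408·(-353) = 501882 − 497024 = 4858. ✓

x = 359, y = -353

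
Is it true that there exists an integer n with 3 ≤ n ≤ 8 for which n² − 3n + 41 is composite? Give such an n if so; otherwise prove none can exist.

At n = 5: 5² − 3·5 + 41 = 51 = 3·17, which is composite.

n = 5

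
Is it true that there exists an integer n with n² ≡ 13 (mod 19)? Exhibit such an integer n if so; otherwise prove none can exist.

Computing n² mod 19 for n = 0, 1, …, 9 (enough, by the symmetry n ↦ 19 − n) gives 0, 1, 4, 9, 16, 6, 17, 11, 7, 5.
So the quadratic residues mod 19 are {0, 1, 4, 5, 6, 7, 9, 11, 16, 17}, and 13 is not among them.
Hence no integer n has n² ≡ 13 (mod 19).

No, no such integer exists.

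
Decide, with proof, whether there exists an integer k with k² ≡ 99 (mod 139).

k = 51

k = 51 works: 51² = 2601, and 2601 − 99 = 2502 = 18·139.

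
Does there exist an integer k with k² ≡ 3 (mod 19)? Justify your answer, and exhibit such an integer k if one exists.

There is no such integer.

Squares mod 19 repeat after k = 9 (as (−k)² = k²); for k = 0..9 they are 0, 1, 4, 9, 16, 6, 17, 11, 7, 5.
The set of squares mod 19 is therefore {0, 1, 4, 5, 6, 7, 9, 11, 16, 17}, which does not contain 3.
Therefore k² ≡ 3 (mod 19) has no solution.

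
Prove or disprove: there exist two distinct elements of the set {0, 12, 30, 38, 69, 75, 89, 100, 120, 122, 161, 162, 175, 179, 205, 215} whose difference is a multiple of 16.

There is no such pair.

Reduce each element modulo 16: 0↦0, 12↦12, 30↦14, 38↦6, 69↦5, 75↦11, 89↦9, 100↦4, 120↦8, 122↦10, 161↦1, 162↦2, 175↦15, 179↦3, 205↦13, 215↦7.
These 16 residues are pairwise different, hence no difference of two elements is divisible by 16.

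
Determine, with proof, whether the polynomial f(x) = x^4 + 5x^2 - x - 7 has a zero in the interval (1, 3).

f(1) = -2 and f(3) = 116, which have opposite signs.
As a polynomial, f is continuous on every closed interval.
By the Intermediate Value Theorem f must vanish at some point of (1, 3).

Yes, f has a root in the interval.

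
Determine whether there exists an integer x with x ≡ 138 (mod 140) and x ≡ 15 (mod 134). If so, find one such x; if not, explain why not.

gcd(140, 134) = 2. If x ≡ 138 (mod 140) and x ≡ 15 (mod 134), then x ≡ 138 (mod 2) and x ≡ 15 (mod 2).
But 138 mod 2 = 0 while 15 mod 2 = 1, a contradiction.
Therefore no such x exists.

No, no such integer exists.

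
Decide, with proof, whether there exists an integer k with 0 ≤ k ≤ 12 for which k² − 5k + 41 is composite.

At k = 2: 2² − 5·2 + 41 = 35 = 5·7, which is composite.

k = 2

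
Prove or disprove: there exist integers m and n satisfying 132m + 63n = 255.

m = 11, n = -19

gcd(132, 63) = 3, and 3 divides 255, so integer solutions exist.
Dividing through by 3 reduces the equation to 44m + 21n = 85.
Euclidean algorithm: 44 = 2·21 + 2, 21 = 10·2 + 1, 2 = 2·1 + 0.
Back-substituting, 1 = 21 − 10·2 = 21 − 10·(44 − 2·21) = −10·44 + 21·21; that is, 44·(-10) + 21·21 = 1.
Scaling by 85 gives the particular solution (m, n) = (-850, 1785).
Adding 41·21 to m and subtracting 41·44 from n gives the tidier solution (11, -19).
Check: 132·11 + 63·(-19) = 1452 − 1197 = 255. ✓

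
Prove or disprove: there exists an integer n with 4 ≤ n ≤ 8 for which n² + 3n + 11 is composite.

n = 8

At n = 8: 8² + 3·8 + 11 = 99 = 3·33, which is composite.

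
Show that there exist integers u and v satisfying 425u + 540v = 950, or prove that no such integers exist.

gcd(425, 540) = 5, and 5 divides 950, so integer solutions exist.
Dividing through by 5 reduces the equation to 85u + 108v = 190.
Euclidean algorithm: 108 = 1·85 + 23, 85 = 3·23 + 16, 23 = 1·16 + 7, 16 = 2·7 + 2, 7 = 3·2 + 1, 2 = 2·1 + 0.
Unwinding: 1 = 7 − 3·2 = 7 − 3·(16 − 2·7) = −3·16 + 7·7 = −3·16 + 7·(23 − 1·16) = 7·23 − 10·16 = 7·23 − 10·(85 − 3·23) = −10·85 + 37·23 = −10·85 + 37·(108 − 1·85) = 37·108 − 47·85, i.e. 85·(-47) + 108·37 = 1.
Scaling by 190 gives the particular solution (u, v) = (-8930, 7030).
Adding 83·108 to u and subtracting 83·85 from v gives the tidier solution (34, -25).
Indeed 425·34 + 540·(-25) = 14450 − 13500 = 950.

u = 34, v = -25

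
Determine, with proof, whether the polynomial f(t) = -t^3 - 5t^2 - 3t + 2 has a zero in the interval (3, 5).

No.

f(3) = -79 and f(5) = -263, both negative, so a sign-change argument is unavailable; we show f keeps this sign on the whole interval.
Substitute t = 3 + u, where 0 < u < 2 on the interval. Expanding, f(3 + u) = -u^3 - 14u^2 - 60u - 79.
All 4 nonzero coefficients of this polynomial in u are negative; hence for u > 0 the value is a sum of negative terms (the constant -79 among them).
Therefore f(t) < 0 throughout (3, 5), and f has no zero there.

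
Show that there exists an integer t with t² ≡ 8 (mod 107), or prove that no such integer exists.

No such integer exists.

107 is prime, so by Euler's criterion 8 is a square mod 107 iff 8^((107−1)/2) = 8^53 ≡ 1 (mod 107).
Repeated squaring mod 107: 8^2 = 64 ≡ 64; 8^4 ≡ 64² = 4096 ≡ 30; 8^8 ≡ 30² = 900 ≡ 44; 8^16 ≡ 44² = 1936 ≡ 10; 8^32 ≡ 10² = 100 ≡ 100.
Since 53 = 32 + 16 + 4 + 1, 8^53 ≡ 100 · 10 · 30 · 8; multiplying out mod 107: 100·10 = 1000 ≡ 37, then 37·30 = 1110 ≡ 40, then 40·8 = 320 ≡ 106. Thus 8^53 ≡ 106 ≡ −1 (mod 107).
By Euler's criterion 8 is a quadratic non-residue mod 107: no t satisfies t² ≡ 8 (mod 107).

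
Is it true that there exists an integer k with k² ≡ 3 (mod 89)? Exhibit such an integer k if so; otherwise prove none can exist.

89 is prime, so by Euler's criterion 3 is a square mod 89 iff 3^((89−1)/2) = 3^44 ≡ 1 (mod 89).
Repeated squaring mod 89: 3^2 = 9 ≡ 9; 3^4 ≡ 9² = 81 ≡ 81; 3^8 ≡ 81² = 6561 ≡ 64; 3^16 ≡ 64² = 4096 ≡ 2; 3^32 ≡ 2² = 4 ≡ 4.
Since 44 = 32 + 8 + 4, 3^44 ≡ 4 · 64 · 81; multiplying out mod 89: 4·64 = 256 ≡ 78, then 78·81 = 6318 ≡ 88. Thus 3^44 ≡ 88 ≡ −1 (mod 89).
By Euler's criterion 3 is a quadratic non-residue mod 89: no k satisfies k² ≡ 3 (mod 89).

No such integer exists.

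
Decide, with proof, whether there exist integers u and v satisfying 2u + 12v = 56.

u = 4, v = 4

Since gcd(2, 12) = 2 and 56 = 2·28, Bézout's identity guarantees a solution.
Dividing through by 2 reduces the equation to 1u + 6v = 28.
The coefficient of u is 1, so setting v = 0 and u = 28 already solves it.
Subtracting 4·6 from u and adding 4·1 to v gives the tidier solution (4, 4).
Check: 2·4 + 12·4 = 8 + 48 = 56. ✓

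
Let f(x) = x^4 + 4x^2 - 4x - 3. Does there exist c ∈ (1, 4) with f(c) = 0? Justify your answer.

Yes, such a c exists.

f(1) = -2 and f(4) = 301, which have opposite signs.
As a polynomial, f is continuous on every closed interval.
By the Intermediate Value Theorem, f takes the value 0 somewhere in the open interval.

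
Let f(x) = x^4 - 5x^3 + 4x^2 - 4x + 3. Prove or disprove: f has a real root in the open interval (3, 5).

Such a root exists.

f(3) = -27 and f(5) = 83, which have opposite signs.
As a polynomial, f is continuous on every closed interval.
By the Intermediate Value Theorem, f takes the value 0 somewhere in the open interval.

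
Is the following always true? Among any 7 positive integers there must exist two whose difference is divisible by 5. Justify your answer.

Yes.

Partition the integers by their residue mod 5; there are 5 classes.
With 7 integers and only 5 classes, the pigeonhole principle forces two of them, say a and b, into the same class.
Then a ≡ b (mod 5), i.e. 5 ∣ (a − b).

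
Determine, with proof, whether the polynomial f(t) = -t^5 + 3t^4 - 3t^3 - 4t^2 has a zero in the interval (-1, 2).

f(-1) = 3 and f(2) = -24, which have opposite signs.
Since f is a polynomial it is continuous on [-1, 2].
By the Intermediate Value Theorem f must vanish at some point of (-1, 2).

Yes, f has a root in the interval.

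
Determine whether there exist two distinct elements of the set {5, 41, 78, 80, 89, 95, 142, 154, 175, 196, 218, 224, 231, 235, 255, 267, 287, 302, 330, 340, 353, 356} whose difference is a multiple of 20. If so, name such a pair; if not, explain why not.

Yes: 78 and 218.

Reduce each element mod 20: 5↦5, 41↦1, 78↦18, 80↦0, 89↦9, 95↦15, 142↦2, 154↦14, 175↦15, 196↦16, 218↦18, 224↦4, 231↦11, 235↦15, 255↦15, 267↦7, 287↦7, 302↦2, 330↦10, 340↦0, 353↦13, 356↦16. The residue 18 repeats (at 78 and 218), and 218 − 78 = 140 = 7·20.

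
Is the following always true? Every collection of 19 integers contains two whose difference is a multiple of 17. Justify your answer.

True.

Partition the integers by their residue mod 17; there are 17 classes.
Placing 19 integers into 17 classes, some class receives at least two — say a and b.
Equal remainders mean a − b ≡ 0 (mod 17), so 17 divides their difference.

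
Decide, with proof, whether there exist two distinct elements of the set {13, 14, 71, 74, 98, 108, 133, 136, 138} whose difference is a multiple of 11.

Reduce each element modulo 11: 13↦2, 14↦3, 71↦5, 74↦8, 98↦10, 108↦9, 133↦1, 136↦4, 138↦6.
All 9 residues are distinct, so no two elements differ by a multiple of 11.

No such pair exists.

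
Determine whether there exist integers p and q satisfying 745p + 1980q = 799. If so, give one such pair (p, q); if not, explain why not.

Both 745 and 1980 are divisible by gcd(745, 1980) = 5, hence so is any combination 745p + 1980q.
But 799 is not a multiple of 5 (it leaves remainder 4).
So the equation is unsolvable over ℤ.

No, no such integers exist.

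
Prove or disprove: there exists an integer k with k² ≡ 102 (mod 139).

No such integer exists.

Apply Euler's criterion with the prime 139: 102 is a quadratic residue iff 102^69 ≡ 1 (mod 139), and a non-residue iff it is ≡ −1.
Repeated squaring mod 139: 102^2 = 10404 ≡ 118; 102^4 ≡ 118² = 13924 ≡ 24; 102^8 ≡ 24² = 576 ≡ 20; 102^16 ≡ 20² = 400 ≡ 122; 102^32 ≡ 122² = 14884 ≡ 11; 102^64 ≡ 11² = 121 ≡ 121.
Since 69 = 64 + 4 + 1, 102^69 ≡ 121 · 24 · 102; multiplying out mod 139: 121·24 = 2904 ≡ 124, then 124·102 = 12648 ≡ 138. Thus 102^69 ≡ 138 ≡ −1 (mod 139).
The value −1 means 102 is a non-residue modulo 139, so k² ≡ 102 (mod 139) is impossible.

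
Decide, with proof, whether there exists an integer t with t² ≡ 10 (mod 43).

Take t = 15. Then 15² = 225 = 5·43 + 10, so 15² ≡ 10 (mod 43).

t = 15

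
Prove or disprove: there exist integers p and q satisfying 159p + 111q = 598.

Any value of 159p + 111q is a multiple of gcd(159, 111) = 3.
But 598 = 3·199 + 1, so 3 ∤ 598.
So the equation is unsolvable over ℤ.

There are no such integers.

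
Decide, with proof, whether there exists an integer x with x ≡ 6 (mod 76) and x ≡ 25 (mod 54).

There is no such integer.

Both moduli are multiples of 2 = gcd(76, 54), so any solution would satisfy x ≡ 6 and x ≡ 25 modulo 2 simultaneously.
But 6 mod 2 = 0 while 25 mod 2 = 1, a contradiction.
So no integer satisfies both congruences.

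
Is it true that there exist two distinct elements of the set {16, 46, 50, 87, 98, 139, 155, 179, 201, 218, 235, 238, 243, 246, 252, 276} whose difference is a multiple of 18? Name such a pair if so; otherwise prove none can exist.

No, no such pair exists.

Two integers differ by a multiple of 18 exactly when they have the same residue mod 18. The residues are 16↦16, 46↦10, 50↦14, 87↦15, 98↦8, 139↦13, 155↦11, 179↦17, 201↦3, 218↦2, 235↦1, 238↦4, 243↦9, 246↦12, 252↦0, 276↦6.
No residue repeats among the 16 elements, so no pair has difference ≡ 0 (mod 18).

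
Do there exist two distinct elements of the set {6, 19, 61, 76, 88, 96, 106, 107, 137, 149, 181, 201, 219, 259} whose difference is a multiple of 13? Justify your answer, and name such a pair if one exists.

6 and 19 are such a pair.

6 mod 13 = 6 and 19 mod 13 = 6, so 19 − 6 = 13 = 1·13.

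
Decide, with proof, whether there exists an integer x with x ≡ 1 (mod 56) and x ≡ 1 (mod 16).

gcd(56, 16) = 8. A simultaneous solution exists iff 1 ≡ 1 (mod 8); here 1 mod 8 = 1 = 1 mod 8, so it does.
The smallest candidate x = 1 works directly: 1 ≡ 1 (mod 16).
Check: 1 mod 56 = 1, 1 mod 16 = 1. ✓

x = 1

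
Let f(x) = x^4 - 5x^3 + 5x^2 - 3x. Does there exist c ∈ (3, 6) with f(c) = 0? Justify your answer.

Yes, such a c exists.

f(3) = -18 and f(6) = 378, which have opposite signs.
Since f is a polynomial it is continuous on [3, 6].
By the Intermediate Value Theorem, f takes the value 0 somewhere in the open interval.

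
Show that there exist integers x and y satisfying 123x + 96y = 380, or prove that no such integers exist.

No, no such integers exist.

Any value of 123x + 96y is a multiple of gcd(123, 96) = 3.
But 380 is not a multiple of 3 (it leaves remainder 2).
Hence no integers x, y satisfy the equation.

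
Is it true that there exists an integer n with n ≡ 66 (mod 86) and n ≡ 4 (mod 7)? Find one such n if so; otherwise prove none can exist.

n = 410

The moduli 86 and 7 are coprime, so by the Chinese Remainder Theorem a unique solution modulo 602 exists.
Any solution of the first congruence is n = 66 + 86t; substituting into the second, 86t ≡ 4 − 66 ≡ 1 (mod 7).
86 ≡ 2 (mod 7), so this reads 2t ≡ 1 (mod 7). Note 2·4 = 8 ≡ 1 (mod 7) (as 8 − 1 = 1·7), so 2⁻¹ ≡ 4.
Therefore t ≡ 4·1 = 4 (mod 7).
With t = 4: n = 66 + 86·4 = 410.
Verify: 410 = 4·86 + 66 and 410 = 58·7 + 4. ✓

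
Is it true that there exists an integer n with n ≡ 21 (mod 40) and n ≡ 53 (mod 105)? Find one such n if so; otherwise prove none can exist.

Both moduli are multiples of 5 = gcd(40, 105), so any solution would satisfy n ≡ 21 and n ≡ 53 modulo 5 simultaneously.
However 21 ≡ 1 and 53 ≡ 3 (mod 5), and 1 ≠ 3.
Therefore no such n exists.

There is no such integer.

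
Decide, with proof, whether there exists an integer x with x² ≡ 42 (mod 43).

No such integer exists.

43 is prime, so by Euler's criterion 42 is a square mod 43 iff 42^((43−1)/2) = 42^21 ≡ 1 (mod 43).
Repeated squaring mod 43: 42^2 = 1764 ≡ 1; 42^4 ≡ 1² = 1 ≡ 1; 42^8 ≡ 1² = 1 ≡ 1; 42^16 ≡ 1² = 1 ≡ 1.
Since 21 = 16 + 4 + 1, 42^21 ≡ 1 · 1 · 42; multiplying out mod 43: 1·1 = 1 ≡ 1, then 1·42 = 42 ≡ 42. Thus 42^21 ≡ 42 ≡ −1 (mod 43).
The value −1 means 42 is a non-residue modulo 43, so x² ≡ 42 (mod 43) is impossible.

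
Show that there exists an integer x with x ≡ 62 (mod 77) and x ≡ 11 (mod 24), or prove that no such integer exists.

x = 755

The moduli 77 and 24 are coprime, so by the Chinese Remainder Theorem a unique solution modulo 1848 exists.
Any solution of the first congruence is x = 62 + 77t; substituting into the second, 77t ≡ 11 − 62 ≡ 21 (mod 24).
77 ≡ 5 (mod 24), so this reads 5t ≡ 21 (mod 24). Note 5·5 = 25 ≡ 1 (mod 24) (as 25 − 1 = 1·24), so 5⁻¹ ≡ 5.
Therefore t ≡ 5·21 = 105 ≡ 9 (mod 24).
With t = 9: x = 62 + 77·9 = 755.
Indeed 755 ≡ 62 (mod 77) and 755 ≡ 11 (mod 24).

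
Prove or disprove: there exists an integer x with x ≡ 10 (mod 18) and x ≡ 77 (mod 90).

Both moduli are multiples of 18 = gcd(18, 90), so any solution would satisfy x ≡ 10 and x ≡ 77 modulo 18 simultaneously.
But 10 mod 18 = 10 while 77 mod 18 = 5, a contradiction.
Hence the system has no solution.

No such integer exists.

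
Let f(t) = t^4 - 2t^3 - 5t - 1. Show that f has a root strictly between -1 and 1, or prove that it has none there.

f(-1) = 7 and f(1) = -7, which have opposite signs.
f is continuous everywhere (it is a polynomial), in particular on [-1, 1].
By the Intermediate Value Theorem f must vanish at some point of (-1, 1).

Such a root exists.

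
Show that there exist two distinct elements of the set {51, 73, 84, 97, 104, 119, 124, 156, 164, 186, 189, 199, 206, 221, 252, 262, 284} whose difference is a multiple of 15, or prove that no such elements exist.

Both 51 and 156 leave remainder 6 on division by 15; their difference 105 = 7·15 is a multiple of 15.

51 and 156 are such a pair.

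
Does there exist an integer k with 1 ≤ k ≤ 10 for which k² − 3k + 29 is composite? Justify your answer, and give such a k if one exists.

k = 5

At k = 5: 5² − 3·5 + 29 = 39 = 3·13, which is composite.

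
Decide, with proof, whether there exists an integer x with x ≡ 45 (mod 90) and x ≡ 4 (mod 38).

No such integer exists.

Both moduli are multiples of 2 = gcd(90, 38), so any solution would satisfy x ≡ 45 and x ≡ 4 modulo 2 simultaneously.
These are incompatible: 45 − 4 = 41 is not divisible by 2.
Hence the system has no solution.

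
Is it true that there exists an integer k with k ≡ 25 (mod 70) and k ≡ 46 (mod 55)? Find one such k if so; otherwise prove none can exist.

No such integer exists.

gcd(70, 55) = 5. If k ≡ 25 (mod 70) and k ≡ 46 (mod 55), then k ≡ 25 (mod 5) and k ≡ 46 (mod 5).
However 25 ≡ 0 and 46 ≡ 1 (mod 5), and 0 ≠ 1.
Therefore no such k exists.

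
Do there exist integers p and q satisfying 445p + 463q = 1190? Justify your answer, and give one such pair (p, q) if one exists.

p = 294, q = -280

Since gcd(445, 463) = 1, every integer is an integer combination of 445 and 463.
Euclidean algorithm: 463 = 1·445 + 18, 445 = 24·18 + 13, 18 = 1·13 + 5, 13 = 2·5 + 3, 5 = 1·3 + 2, 3 = 1·2 + 1, 2 = 2·1 + 0.
Unwinding: 1 = 3 − 1·2 = 3 − (5 − 1·3) = −5 + 2·3 = −5 + 2·(13 − 2·5) = 2·13 − 5·5 = 2·13 − 5·(18 − 1·13) = −5·18 + 7·13 = −5·18 + 7·(445 − 24·18) = 7·445 − 173·18 = 7·445 − 173·(463 − 1·445) = −173·463 + 180·445, i.e. 445·180 + 463·(-173) = 1.
Multiplying through by 1190: p = 180·1190 = 214200, q = (-173)·1190 = -205870 is a solution.
Shifting by a multiple of (463, −445) keeps it a solution: p = 214200 − 462·463 = 294, q = -205870 + 462·445 = -280.
Indeed 445·294 + 463·(-280) = 130830 − 129640 = 1190.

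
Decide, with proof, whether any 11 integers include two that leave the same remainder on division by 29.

Consider the 11 integers 135, 136, …, 145. They lie in distinct residue classes modulo 29, since 11 ≤ 29.
So no two of them leave the same remainder on division by 29; the claim fails for this set.

No, the set {135, 136, 137, 138, 139, 140, 141, 142, 143, 144, 145} is a counterexample.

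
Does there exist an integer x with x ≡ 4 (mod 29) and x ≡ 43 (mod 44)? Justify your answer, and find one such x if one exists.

Since 29 and 44 share no common factor, CRT says the pair of congruences has a solution (unique mod 1276).
Any solution of the first congruence is x = 4 + 29t; substituting into the second, 29t ≡ 43 − 4 ≡ 39 (mod 44).
To invert 29 modulo 44: 44 = 1·29 + 15, 29 = 1·15 + 14, 15 = 1·14 + 1, 14 = 14·1 + 0, and unwinding, 1 = 15 − 1·14 = 15 − (29 − 1·15) = −29 + 2·15 = −29 + 2·(44 − 1·29) = 2·44 − 3·29. Thus 29⁻¹ ≡ -3 ≡ 41 (mod 44).
Multiplying by 41: t ≡ 41·39 = 1599 ≡ 15 (mod 44).
Taking t = 15 gives x = 4 + 29·15 = 439.
Check: 439 mod 29 = 4, 439 mod 44 = 43. ✓

x = 439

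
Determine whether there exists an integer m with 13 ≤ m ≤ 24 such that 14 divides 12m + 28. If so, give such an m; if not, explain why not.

At m = 13 the value 184 is not a multiple of 14. m = 14 works, since 12·14 + 28 = 196 = 14·14.

m = 14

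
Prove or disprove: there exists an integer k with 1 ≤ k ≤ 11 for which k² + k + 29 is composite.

k = 9

At k = 9: 9² + 9 + 29 = 119 = 7·17, which is composite.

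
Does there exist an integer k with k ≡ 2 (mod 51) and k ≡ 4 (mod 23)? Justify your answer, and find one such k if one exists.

gcd(51, 23) = 1, so the Chinese Remainder Theorem guarantees exactly one residue class mod 1173 satisfying both.
Write k = 2 + 51t and require 2 + 51t ≡ 4 (mod 23), i.e. 51t ≡ 2 (mod 23).
51 ≡ 5 (mod 23), so this reads 5t ≡ 2 (mod 23). To invert 5 modulo 23: 23 = 4·5 + 3, 5 = 1·3 + 2, 3 = 1·2 + 1, 2 = 2·1 + 0, and unwinding, 1 = 3 − 1·2 = 3 − (5 − 1·3) = −5 + 2·3 = −5 + 2·(23 − 4·5) = 2·23 − 9·5. Thus 5⁻¹ ≡ -9 ≡ 14 (mod 23).
Therefore t ≡ 14·2 = 28 ≡ 5 (mod 23).
With t = 5: k = 2 + 51·5 = 257.
Check: 257 mod 51 = 2, 257 mod 23 = 4. ✓

k = 257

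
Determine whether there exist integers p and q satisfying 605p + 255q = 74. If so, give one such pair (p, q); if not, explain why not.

Both 605 and 255 are divisible by gcd(605, 255) = 5, hence so is any combination 605p + 255q.
However 74 leaves remainder 4 on division by 5.
Hence no integers p, q satisfy the equation.

No, no such integers exist.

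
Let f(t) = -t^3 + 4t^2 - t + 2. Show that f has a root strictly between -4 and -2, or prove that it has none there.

f(-4) = 134 and f(-2) = 28, both positive, so a sign-change argument is unavailable; we show f keeps this sign on the whole interval.
Shift to the endpoint -2: with t = -2 − u (0 < u < 2), one computes f(-2 − u) = u^3 + 10u^2 + 29u + 28.
The nonzero coefficients here are all positive, so for u > 0 every term is positive (or zero), and the constant term 28 is strictly positive.
Therefore f(t) > 0 throughout (-4, -2), and f has no zero there.

No such root exists.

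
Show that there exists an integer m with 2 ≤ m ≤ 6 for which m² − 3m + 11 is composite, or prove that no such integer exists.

At m = 5: 5² − 3·5 + 11 = 21 = 3·7, which is composite.

m = 5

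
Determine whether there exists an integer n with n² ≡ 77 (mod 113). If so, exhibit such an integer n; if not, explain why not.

n = 90

Take n = 90. Then 90² = 8100 = 71·113 + 77, so 90² ≡ 77 (mod 113).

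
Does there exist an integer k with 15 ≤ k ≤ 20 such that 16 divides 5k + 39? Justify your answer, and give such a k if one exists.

There is no such integer k in that range.

The values of 5k + 39 for k = 15, 16, …, 20 are 114, 119, 124, 129, 134, 139; reduced mod 16 these are 2, 7, 12, 1, 6, 11.
None is 0, so 16 never divides 5k + 39 on this range.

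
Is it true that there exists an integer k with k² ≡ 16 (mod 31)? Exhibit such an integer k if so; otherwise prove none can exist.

k = 27

k = 27 works: 27² = 729, and 729 − 16 = 713 = 23·31.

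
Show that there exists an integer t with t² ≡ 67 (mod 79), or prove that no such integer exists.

t = 64 works: 64² = 4096, and 4096 − 67 = 4029 = 51·79.

t = 64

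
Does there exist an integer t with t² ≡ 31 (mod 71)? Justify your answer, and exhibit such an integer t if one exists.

71 is prime, so by Euler's criterion 31 is a square mod 71 iff 31^((71−1)/2) = 31^35 ≡ 1 (mod 71).
Squaring successively (mod 71): 31^2 = 961 ≡ 38; 31^4 ≡ 38² = 1444 ≡ 24; 31^8 ≡ 24² = 576 ≡ 8; 31^16 ≡ 8² = 64 ≡ 64; 31^32 ≡ 64² = 4096 ≡ 49.
Since 35 = 32 + 2 + 1, 31^35 ≡ 49 · 38 · 31; multiplying out mod 71: 49·38 = 1862 ≡ 16, then 16·31 = 496 ≡ 70. Thus 31^35 ≡ 70 ≡ −1 (mod 71).
By Euler's criterion 31 is a quadratic non-residue mod 71: no t satisfies t² ≡ 31 (mod 71).

There is no such integer.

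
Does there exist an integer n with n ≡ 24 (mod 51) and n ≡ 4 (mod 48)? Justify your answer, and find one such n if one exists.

No, no such integer exists.

Reduce both congruences modulo 3, which divides 51 and 48: they say n ≡ 24 (mod 3) and n ≡ 4 (mod 3).
But 24 mod 3 = 0 while 4 mod 3 = 1, a contradiction.
So no integer satisfies both congruences.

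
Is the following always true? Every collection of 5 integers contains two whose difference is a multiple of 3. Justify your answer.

True.

Partition the integers by their residue mod 3; there are 3 classes.
With 5 integers and only 3 classes, the pigeonhole principle forces two of them, say a and b, into the same class.
Then a ≡ b (mod 3), i.e. 3 ∣ (a − b).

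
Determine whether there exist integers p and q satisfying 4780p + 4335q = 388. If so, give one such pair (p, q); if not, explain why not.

gcd(4780, 4335) = 5, so every integer of the form 4780p + 4335q is a multiple of 5.
But 388 is not a multiple of 5 (it leaves remainder 3).
Hence no integers p, q satisfy the equation.

No such integers exist.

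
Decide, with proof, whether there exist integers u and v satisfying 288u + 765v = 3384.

Every value of 288u + 765v is a multiple of gcd(288, 765) = 9; since 9 ∣ 3384, solutions exist.
Dividing through by 9 reduces the equation to 32u + 85v = 376.
Euclidean algorithm: 85 = 2·32 + 21, 32 = 1·21 + 11, 21 = 1·11 + 10, 11 = 1·10 + 1, 10 = 10·1 + 0.
Back-substituting, 1 = 11 − 1·10 = 11 − (21 − 1·11) = −21 + 2·11 = −21 + 2·(32 − 1·21) = 2·32 − 3·21 = 2·32 − 3·(85 − 2·32) = −3·85 + 8·32; that is, 32·8 + 85·(-3) = 1.
Scaling by 376 gives the particular solution (u, v) = (3008, -1128).
Shifting by a multiple of (85, −32) keeps it a solution: u = 3008 − 35·85 = 33, v = -1128 + 35·32 = -8.
Check: 288·33 + 765·(-8) = 9504 − 6120 = 3384. ✓

u = 33, v = -8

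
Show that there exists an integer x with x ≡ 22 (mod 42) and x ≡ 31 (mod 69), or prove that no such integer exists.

x = 652

The moduli are not coprime: gcd(42, 69) = 3. Compatibility requires 3 ∣ (31 − 22) = 9, which holds, so solutions exist.
Put x = 22 + 42t, so we need 42t ≡ 9 (mod 69), equivalently (divide by 3) 14t ≡ 3 (mod 23).
Note 14·5 = 70 ≡ 1 (mod 23) (as 70 − 1 = 3·23), so 14⁻¹ ≡ 5.
Therefore t ≡ 5·3 = 15 (mod 23).
Then x = 22 + 42·15 = 652.
Check: 652 mod 42 = 22, 652 mod 69 = 31. ✓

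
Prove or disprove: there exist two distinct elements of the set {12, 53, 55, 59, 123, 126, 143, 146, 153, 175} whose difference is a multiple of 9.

53 mod 9 = 8 and 143 mod 9 = 8, so 143 − 53 = 90 = 10·9.

53 and 143 are such a pair.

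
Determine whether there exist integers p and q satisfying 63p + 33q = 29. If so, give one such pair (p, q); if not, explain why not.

No such integers exist.

Any value of 63p + 33q is a multiple of gcd(63, 33) = 3.
But 29 is not a multiple of 3 (it leaves remainder 2).
Hence no integers p, q satisfy the equation.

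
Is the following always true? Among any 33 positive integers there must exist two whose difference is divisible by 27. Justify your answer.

Yes, this is always true.

Each integer lies in one of the 27 residue classes modulo 27.
Since 33 > 27, two of the 33 integers must share a residue class by the pigeonhole principle; call them a and b.
Then a ≡ b (mod 27), i.e. 27 ∣ (a − b).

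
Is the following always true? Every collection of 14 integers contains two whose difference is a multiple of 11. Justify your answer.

Yes, this is always true.

There are exactly 11 possible remainders on division by 11.
Placing 14 integers into 11 classes, some class receives at least two — say a and b.
Their difference a − b is then a multiple of 11.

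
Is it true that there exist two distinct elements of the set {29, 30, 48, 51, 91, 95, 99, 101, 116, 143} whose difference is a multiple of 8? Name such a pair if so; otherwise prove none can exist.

Yes: 29 and 101.

Both 29 and 101 leave remainder 5 on division by 8; their difference 72 = 9·8 is a multiple of 8.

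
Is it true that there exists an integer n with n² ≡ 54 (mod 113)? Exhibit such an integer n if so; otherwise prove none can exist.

There is no such integer.

113 is prime, so by Euler's criterion 54 is a square mod 113 iff 54^((113−1)/2) = 54^56 ≡ 1 (mod 113).
Squaring successively (mod 113): 54^2 = 2916 ≡ 91; 54^4 ≡ 91² = 8281 ≡ 32; 54^8 ≡ 32² = 1024 ≡ 7; 54^16 ≡ 7² = 49 ≡ 49; 54^32 ≡ 49² = 2401 ≡ 28.
Since 56 = 32 + 16 + 8, 54^56 ≡ 28 · 49 · 7; multiplying out mod 113: 28·49 = 1372 ≡ 16, then 16·7 = 112 ≡ 112. Thus 54^56 ≡ 112 ≡ −1 (mod 113).
The value −1 means 54 is a non-residue modulo 113, so n² ≡ 54 (mod 113) is impossible.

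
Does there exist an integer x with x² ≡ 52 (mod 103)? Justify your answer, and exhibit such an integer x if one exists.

x = 19

Take x = 19. Then 19² = 361 = 3·103 + 52, so 19² ≡ 52 (mod 103).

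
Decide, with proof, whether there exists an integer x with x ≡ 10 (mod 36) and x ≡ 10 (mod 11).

Since 36 and 11 share no common factor, CRT says the pair of congruences has a solution (unique mod 396).
Any solution of the first congruence is x = 10 + 36t; substituting into the second, 36t ≡ 10 − 10 ≡ 0 (mod 11).
36 ≡ 3 (mod 11), so this reads 3t ≡ 0 (mod 11). t = 0 satisfies this.
Taking t = 0 gives x = 10 + 36·0 = 10.
Check: 10 mod 36 = 10, 10 mod 11 = 10. ✓

x = 10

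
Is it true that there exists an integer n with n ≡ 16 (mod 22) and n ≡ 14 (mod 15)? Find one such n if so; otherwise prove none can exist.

Since 22 and 15 share no common factor, CRT says the pair of congruences has a solution (unique mod 330).
Write n = 16 + 22t and require 16 + 22t ≡ 14 (mod 15), i.e. 22t ≡ 13 (mod 15).
22 ≡ 7 (mod 15), so this reads 7t ≡ 13 (mod 15). To invert 7 modulo 15: 15 = 2·7 + 1, 7 = 7·1 + 0, and unwinding, 1 = 15 − 2·7. Thus 7⁻¹ ≡ -2 ≡ 13 (mod 15).
Therefore t ≡ 13·13 = 169 ≡ 4 (mod 15).
Taking t = 4 gives n = 16 + 22·4 = 104.
Check: 104 mod 22 = 16, 104 mod 15 = 14. ✓

n = 104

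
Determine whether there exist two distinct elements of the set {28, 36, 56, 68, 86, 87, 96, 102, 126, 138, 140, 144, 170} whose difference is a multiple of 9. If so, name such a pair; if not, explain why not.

36 mod 9 = 0 and 126 mod 9 = 0, so 126 − 36 = 90 = 10·9.

The pair (36, 126) works.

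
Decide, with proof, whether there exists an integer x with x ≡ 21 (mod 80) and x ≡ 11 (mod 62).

gcd(80, 62) = 2. A simultaneous solution exists iff 21 ≡ 11 (mod 2); here 21 mod 2 = 1 = 11 mod 2, so it does.
Put x = 21 + 80t, so we need 80t ≡ 52 (mod 62), equivalently (divide by 2) 40t ≡ 26 (mod 31).
40 ≡ 9 (mod 31), so this reads 9t ≡ 26 (mod 31). Since 9·7 = 63 = 2·31 + 1, the inverse of 9 mod 31 is 7.
Therefore t ≡ 7·26 = 182 ≡ 27 (mod 31).
Then x = 21 + 80·27 = 2181.
Check: 2181 mod 80 = 21, 2181 mod 62 = 11. ✓

x = 2181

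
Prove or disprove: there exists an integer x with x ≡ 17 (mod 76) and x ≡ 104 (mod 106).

gcd(76, 106) = 2. If x ≡ 17 (mod 76) and x ≡ 104 (mod 106), then x ≡ 17 (mod 2) and x ≡ 104 (mod 2).
But 17 mod 2 = 1 while 104 mod 2 = 0, a contradiction.
So no integer satisfies both congruences.

There is no such integer.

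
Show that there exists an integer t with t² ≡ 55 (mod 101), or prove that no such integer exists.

Apply Euler's criterion with the prime 101: 55 is a quadratic residue iff 55^50 ≡ 1 (mod 101), and a non-residue iff it is ≡ −1.
Squaring successively (mod 101): 55^2 = 3025 ≡ 96; 55^4 ≡ 96² = 9216 ≡ 25; 55^8 ≡ 25² = 625 ≡ 19; 55^16 ≡ 19² = 361 ≡ 58; 55^32 ≡ 58² = 3364 ≡ 31.
Since 50 = 32 + 16 + 2, 55^50 ≡ 31 · 58 · 96; multiplying out mod 101: 31·58 = 1798 ≡ 81, then 81·96 = 7776 ≡ 100. Thus 55^50 ≡ 100 ≡ −1 (mod 101).
The value −1 means 55 is a non-residue modulo 101, so t² ≡ 55 (mod 101) is impossible.

No, no such integer exists.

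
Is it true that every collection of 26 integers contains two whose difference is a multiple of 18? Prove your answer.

Each integer lies in one of the 18 residue classes modulo 18.
Since 26 > 18, two of the 26 integers must share a residue class by the pigeonhole principle; call them a and b.
Their difference a − b is then a multiple of 18.

Yes, this is always true.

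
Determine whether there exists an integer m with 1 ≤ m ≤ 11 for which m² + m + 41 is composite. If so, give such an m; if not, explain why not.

There is no such integer m in that range.

The values for m = 1, 2, …, 11 are 43, 47, 53, 61, 71, 83, 97, 113, 131, 151, 173, and each of these is prime.
So no value in the range makes the expression composite.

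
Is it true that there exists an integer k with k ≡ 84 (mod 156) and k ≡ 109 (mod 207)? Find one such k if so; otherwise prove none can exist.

Both moduli are multiples of 3 = gcd(156, 207), so any solution would satisfy k ≡ 84 and k ≡ 109 modulo 3 simultaneously.
These are incompatible: 84 − 109 = -25 is not divisible by 3.
Hence the system has no solution.

There is no such integer.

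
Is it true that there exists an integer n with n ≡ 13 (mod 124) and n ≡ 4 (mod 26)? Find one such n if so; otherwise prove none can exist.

Both moduli are multiples of 2 = gcd(124, 26), so any solution would satisfy n ≡ 13 and n ≡ 4 modulo 2 simultaneously.
But 13 mod 2 = 1 while 4 mod 2 = 0, a contradiction.
Hence the system has no solution.

There is no such integer.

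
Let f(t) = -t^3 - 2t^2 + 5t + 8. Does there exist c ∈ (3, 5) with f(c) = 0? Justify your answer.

f has no root in that interval.

f(3) = -22 and f(5) = -142, both negative, so a sign-change argument is unavailable; we show f keeps this sign on the whole interval.
Shift to the endpoint 3: with t = 3 + u (0 < u < 2), one computes f(3 + u) = -u^3 - 11u^2 - 34u - 22.
The nonzero coefficients here are all negative, so for u > 0 every term is negative (or zero), and the constant term -22 is strictly negative.
So f is strictly negative on (3, 5); no root exists in the interval.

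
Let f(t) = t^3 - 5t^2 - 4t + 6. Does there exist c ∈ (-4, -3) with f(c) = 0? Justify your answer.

The endpoint values f(-4) = -122 and f(-3) = -54 are both negative. Claim: f(t) < 0 for every t in (-4, -3).
Substitute t = -3 − u, where 0 < u < 1 on the interval. Expanding, f(-3 − u) = -u^3 - 14u^2 - 53u - 54.
The nonzero coefficients here are all negative, so for u > 0 every term is negative (or zero), and the constant term -54 is strictly negative.
Therefore f(t) < 0 throughout (-4, -3), and f has no zero there.

No such root exists.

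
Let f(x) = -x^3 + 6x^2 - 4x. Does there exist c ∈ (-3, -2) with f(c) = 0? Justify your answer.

The endpoint values f(-3) = 93 and f(-2) = 40 are both positive. Claim: f(x) > 0 for every x in (-3, -2).
Shift to the endpoint -2: with x = -2 − u (0 < u < 1), one computes f(-2 − u) = u^3 + 12u^2 + 40u + 40.
The nonzero coefficients here are all positive, so for u > 0 every term is positive (or zero), and the constant term 40 is strictly positive.
Therefore f(x) > 0 throughout (-3, -2), and f has no zero there.

No such root exists.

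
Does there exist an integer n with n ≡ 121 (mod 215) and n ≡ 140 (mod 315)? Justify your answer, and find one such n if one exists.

No, no such integer exists.

Both moduli are multiples of 5 = gcd(215, 315), so any solution would satisfy n ≡ 121 and n ≡ 140 modulo 5 simultaneously.
These are incompatible: 121 − 140 = -19 is not divisible by 5.
Hence the system has no solution.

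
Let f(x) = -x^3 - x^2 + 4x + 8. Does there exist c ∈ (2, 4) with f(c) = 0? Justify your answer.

f(2) = 4 and f(4) = -56, which have opposite signs.
Since f is a polynomial it is continuous on [2, 4].
The Intermediate Value Theorem then guarantees some c ∈ (2, 4) with f(c) = 0.

Such a root exists.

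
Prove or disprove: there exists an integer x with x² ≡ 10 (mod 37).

Take x = 26. Then 26² = 676 = 18·37 + 10, so 26² ≡ 10 (mod 37).

x = 26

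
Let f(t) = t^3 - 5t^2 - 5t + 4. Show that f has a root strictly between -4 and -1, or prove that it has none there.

Such a root exists.

f(-4) = -120 and f(-1) = 3, which have opposite signs.
f is continuous everywhere (it is a polynomial), in particular on [-4, -1].
By the Intermediate Value Theorem f must vanish at some point of (-4, -1).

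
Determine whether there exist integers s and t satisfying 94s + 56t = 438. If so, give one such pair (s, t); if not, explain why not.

Since gcd(94, 56) = 2 and 438 = 2·219, Bézout's identity guarantees a solution.
Dividing through by 2 reduces the equation to 47s + 28t = 219.
Euclidean algorithm: 47 = 1·28 + 19, 28 = 1·19 + 9, 19 = 2·9 + 1, 9 = 9·1 + 0.
Unwinding: 1 = 19 − 2·9 = 19 − 2·(28 − 1·19) = −2·28 + 3·19 = −2·28 + 3·(47 − 1·28) = 3·47 − 5·28, i.e. 47·3 + 28·(-5) = 1.
Multiplying through by 219: s = 3·219 = 657, t = (-5)·219 = -1095 is a solution.
Shifting by a multiple of (28, −47) keeps it a solution: s = 657 − 23·28 = 13, t = -1095 + 23·47 = -14.
Indeed 94·13 + 56·(-14) = 1222 − 784 = 438.

s = 13, t = -14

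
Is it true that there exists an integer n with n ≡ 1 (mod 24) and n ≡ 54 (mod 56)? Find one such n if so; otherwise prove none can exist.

No, no such integer exists.

gcd(24, 56) = 8. If n ≡ 1 (mod 24) and n ≡ 54 (mod 56), then n ≡ 1 (mod 8) and n ≡ 54 (mod 8).
However 1 ≡ 1 and 54 ≡ 6 (mod 8), and 1 ≠ 6.
Hence the system has no solution.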